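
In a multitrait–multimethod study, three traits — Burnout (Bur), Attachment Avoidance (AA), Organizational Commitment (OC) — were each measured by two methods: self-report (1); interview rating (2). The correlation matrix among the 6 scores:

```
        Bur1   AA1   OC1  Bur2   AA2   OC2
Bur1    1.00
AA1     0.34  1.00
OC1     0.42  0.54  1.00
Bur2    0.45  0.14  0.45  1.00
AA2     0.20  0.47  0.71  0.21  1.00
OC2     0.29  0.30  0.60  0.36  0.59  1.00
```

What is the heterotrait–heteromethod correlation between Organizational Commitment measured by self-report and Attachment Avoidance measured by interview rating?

0.71

Different traits and methods: r(OC1, AA2) = 0.71.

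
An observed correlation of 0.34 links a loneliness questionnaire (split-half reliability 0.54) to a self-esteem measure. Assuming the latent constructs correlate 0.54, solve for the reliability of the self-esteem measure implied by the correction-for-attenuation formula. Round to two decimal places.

0.73

r_true = r_obs / √(r_xx · r_yy) ⇒ 0.54 = 0.34 / √(0.54 · r_yy).
√(0.54 · r_yy) = 0.34 / 0.54 = 0.6296; 0.54 · r_yy = 0.3964; r_yy = 0.3964 / 0.54 ≈ 0.73.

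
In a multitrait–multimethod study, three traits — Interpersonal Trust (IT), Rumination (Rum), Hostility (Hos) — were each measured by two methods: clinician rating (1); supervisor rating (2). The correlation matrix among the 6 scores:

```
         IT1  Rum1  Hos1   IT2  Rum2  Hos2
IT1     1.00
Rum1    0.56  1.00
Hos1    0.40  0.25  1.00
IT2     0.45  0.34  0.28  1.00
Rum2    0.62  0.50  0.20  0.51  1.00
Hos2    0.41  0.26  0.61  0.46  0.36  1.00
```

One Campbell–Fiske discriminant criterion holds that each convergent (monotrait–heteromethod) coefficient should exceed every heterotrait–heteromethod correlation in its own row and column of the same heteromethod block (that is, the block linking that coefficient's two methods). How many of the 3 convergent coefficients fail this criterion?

Each convergent coefficient versus the relevant comparison correlations:
IT (methods 1·2): 0.45 vs {0.62, 0.34, 0.41, 0.28} → fail.
Rum (methods 1·2): 0.50 vs {0.34, 0.62, 0.26, 0.20} → fail.
Hos (methods 1·2): 0.61 vs {0.28, 0.41, 0.20, 0.26} → pass.
2 of 3 fail.

2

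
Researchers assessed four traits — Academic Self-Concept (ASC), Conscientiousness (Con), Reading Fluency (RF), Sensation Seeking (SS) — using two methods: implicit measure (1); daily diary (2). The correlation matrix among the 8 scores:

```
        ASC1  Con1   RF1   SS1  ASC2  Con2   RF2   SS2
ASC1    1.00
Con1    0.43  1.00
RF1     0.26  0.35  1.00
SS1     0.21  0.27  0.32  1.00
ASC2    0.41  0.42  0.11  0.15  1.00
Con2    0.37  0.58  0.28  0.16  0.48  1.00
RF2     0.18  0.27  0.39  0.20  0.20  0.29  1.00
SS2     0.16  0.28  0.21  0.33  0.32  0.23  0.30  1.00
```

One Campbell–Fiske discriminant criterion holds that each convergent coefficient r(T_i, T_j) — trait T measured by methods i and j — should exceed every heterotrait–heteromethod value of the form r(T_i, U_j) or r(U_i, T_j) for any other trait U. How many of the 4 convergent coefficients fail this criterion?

1

Convergent coefficients and their comparison sets:
ASC (methods 1·2): 0.41 vs {0.37, 0.42, 0.18, 0.11, 0.16, 0.15} → fail.
Con (methods 1·2): 0.58 vs {0.42, 0.37, 0.27, 0.28, 0.28, 0.16} → pass.
RF (methods 1·2): 0.39 vs {0.11, 0.18, 0.28, 0.27, 0.21, 0.20} → pass.
SS (methods 1·2): 0.33 vs {0.15, 0.16, 0.16, 0.28, 0.20, 0.21} → pass.
1 of 4 fail.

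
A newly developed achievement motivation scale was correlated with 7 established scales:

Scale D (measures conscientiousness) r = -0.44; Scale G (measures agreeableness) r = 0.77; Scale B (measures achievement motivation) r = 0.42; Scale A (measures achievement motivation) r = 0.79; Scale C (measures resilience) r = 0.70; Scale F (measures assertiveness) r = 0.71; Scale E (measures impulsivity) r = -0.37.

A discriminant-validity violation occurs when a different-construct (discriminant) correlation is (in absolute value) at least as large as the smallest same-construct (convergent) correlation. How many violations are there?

Convergent (same construct = achievement motivation): Scale B, Scale A.
Smallest convergent = 0.42. Discriminant |r|: 0.44, 0.77, 0.70, 0.71, 0.37; count ≥ 0.42 → 4.

4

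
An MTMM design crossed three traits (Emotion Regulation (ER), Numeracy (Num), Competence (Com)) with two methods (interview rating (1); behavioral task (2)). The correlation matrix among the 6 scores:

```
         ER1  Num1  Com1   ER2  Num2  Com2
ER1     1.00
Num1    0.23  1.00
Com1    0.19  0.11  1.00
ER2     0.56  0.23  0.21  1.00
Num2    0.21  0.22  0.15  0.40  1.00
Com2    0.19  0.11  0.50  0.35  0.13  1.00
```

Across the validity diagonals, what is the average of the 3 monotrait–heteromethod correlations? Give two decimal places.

0.43

Convergent values: 0.56, 0.22, 0.50; mean = 1.28/3 = 0.43.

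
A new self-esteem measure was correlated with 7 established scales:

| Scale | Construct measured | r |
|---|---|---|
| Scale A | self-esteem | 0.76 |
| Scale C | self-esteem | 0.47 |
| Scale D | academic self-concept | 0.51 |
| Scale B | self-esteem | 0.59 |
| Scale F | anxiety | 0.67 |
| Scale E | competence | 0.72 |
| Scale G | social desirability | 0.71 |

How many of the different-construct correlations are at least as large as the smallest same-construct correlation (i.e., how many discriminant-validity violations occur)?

Convergent (same construct = self-esteem): Scale A, Scale C, Scale B.
Smallest convergent = 0.47. Discriminant values: 0.51, 0.67, 0.72, 0.71; count ≥ 0.47 → 4.

4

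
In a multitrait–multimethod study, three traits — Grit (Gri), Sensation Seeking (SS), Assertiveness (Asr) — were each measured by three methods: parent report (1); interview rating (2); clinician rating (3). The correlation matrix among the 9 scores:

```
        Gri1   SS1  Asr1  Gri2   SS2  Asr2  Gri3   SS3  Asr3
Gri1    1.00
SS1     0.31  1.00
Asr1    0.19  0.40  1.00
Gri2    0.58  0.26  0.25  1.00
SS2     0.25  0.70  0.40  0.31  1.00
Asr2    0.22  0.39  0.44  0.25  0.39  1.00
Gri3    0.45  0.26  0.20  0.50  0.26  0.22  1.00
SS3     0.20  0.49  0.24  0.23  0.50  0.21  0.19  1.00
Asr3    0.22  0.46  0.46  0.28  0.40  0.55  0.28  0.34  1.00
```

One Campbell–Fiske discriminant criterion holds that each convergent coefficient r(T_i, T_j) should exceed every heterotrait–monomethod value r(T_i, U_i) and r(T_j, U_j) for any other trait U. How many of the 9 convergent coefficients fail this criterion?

0

Checking each validity diagonal entry against its comparison values:
Gri (methods 1·2): 0.58 vs {0.31, 0.31, 0.19, 0.25} → pass.
Gri (methods 1·3): 0.45 vs {0.31, 0.19, 0.19, 0.28} → pass.
Gri (methods 2·3): 0.50 vs {0.31, 0.19, 0.25, 0.28} → pass.
SS (methods 1·2): 0.70 vs {0.31, 0.31, 0.40, 0.39} → pass.
SS (methods 1·3): 0.49 vs {0.31, 0.19, 0.40, 0.34} → pass.
SS (methods 2·3): 0.50 vs {0.31, 0.19, 0.39, 0.34} → pass.
Asr (methods 1·2): 0.44 vs {0.19, 0.25, 0.40, 0.39} → pass.
Asr (methods 1·3): 0.46 vs {0.19, 0.28, 0.40, 0.34} → pass.
Asr (methods 2·3): 0.55 vs {0.25, 0.28, 0.39, 0.34} → pass.
0 of 9 fail.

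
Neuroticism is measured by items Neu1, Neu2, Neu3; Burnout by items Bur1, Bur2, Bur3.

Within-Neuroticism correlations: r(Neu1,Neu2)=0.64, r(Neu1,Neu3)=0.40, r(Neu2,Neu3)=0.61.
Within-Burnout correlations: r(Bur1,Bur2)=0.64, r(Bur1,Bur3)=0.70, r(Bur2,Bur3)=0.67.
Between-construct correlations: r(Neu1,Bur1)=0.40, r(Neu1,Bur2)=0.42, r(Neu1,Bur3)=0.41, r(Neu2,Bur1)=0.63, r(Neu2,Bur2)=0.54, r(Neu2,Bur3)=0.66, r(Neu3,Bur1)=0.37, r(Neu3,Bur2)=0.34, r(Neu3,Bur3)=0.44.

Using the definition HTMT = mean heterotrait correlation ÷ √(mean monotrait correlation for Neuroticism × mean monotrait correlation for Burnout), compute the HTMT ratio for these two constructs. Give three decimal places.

Mean between = 4.21/9 = 0.4678.
Mean within-Neu = 1.65/3 = 0.5500; mean within-Bur = 2.01/3 = 0.6700.
Geometric mean = √(0.5500 × 0.6700) = 0.6070.
HTMT = 0.4678 / 0.6070 = 0.771.

0.771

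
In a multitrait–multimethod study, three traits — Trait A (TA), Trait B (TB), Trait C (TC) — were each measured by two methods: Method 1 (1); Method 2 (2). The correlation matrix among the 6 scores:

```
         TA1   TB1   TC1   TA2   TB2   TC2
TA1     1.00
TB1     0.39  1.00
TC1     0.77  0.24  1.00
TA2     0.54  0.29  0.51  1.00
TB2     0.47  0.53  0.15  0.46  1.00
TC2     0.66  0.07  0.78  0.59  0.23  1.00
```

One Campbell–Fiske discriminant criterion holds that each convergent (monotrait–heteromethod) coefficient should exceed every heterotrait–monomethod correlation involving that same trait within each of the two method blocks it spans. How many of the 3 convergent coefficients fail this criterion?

Checking each validity diagonal entry against its comparison values:
TA (methods 1·2): 0.54 vs {0.39, 0.46, 0.77, 0.59} → fail.
TB (methods 1·2): 0.53 vs {0.39, 0.46, 0.24, 0.23} → pass.
TC (methods 1·2): 0.78 vs {0.77, 0.59, 0.24, 0.23} → pass.
1 of 3 fail.

1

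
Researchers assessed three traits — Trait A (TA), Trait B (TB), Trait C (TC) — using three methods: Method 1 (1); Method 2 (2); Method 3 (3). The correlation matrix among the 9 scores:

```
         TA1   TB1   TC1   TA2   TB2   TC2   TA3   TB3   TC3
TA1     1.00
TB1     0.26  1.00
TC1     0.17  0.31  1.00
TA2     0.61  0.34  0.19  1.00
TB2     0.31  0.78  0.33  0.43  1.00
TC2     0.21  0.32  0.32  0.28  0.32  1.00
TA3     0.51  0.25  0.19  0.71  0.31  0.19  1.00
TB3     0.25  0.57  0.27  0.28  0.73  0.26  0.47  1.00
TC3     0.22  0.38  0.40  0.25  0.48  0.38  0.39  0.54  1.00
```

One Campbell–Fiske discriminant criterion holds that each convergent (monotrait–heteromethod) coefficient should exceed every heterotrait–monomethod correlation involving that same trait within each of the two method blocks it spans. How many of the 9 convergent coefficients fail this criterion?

Convergent coefficients and their comparison sets:
TA (methods 1·2): 0.61 vs {0.26, 0.43, 0.17, 0.28} → pass.
TA (methods 1·3): 0.51 vs {0.26, 0.47, 0.17, 0.39} → pass.
TA (methods 2·3): 0.71 vs {0.43, 0.47, 0.28, 0.39} → pass.
TB (methods 1·2): 0.78 vs {0.26, 0.43, 0.31, 0.32} → pass.
TB (methods 1·3): 0.57 vs {0.26, 0.47, 0.31, 0.54} → pass.
TB (methods 2·3): 0.73 vs {0.43, 0.47, 0.32, 0.54} → pass.
TC (methods 1·2): 0.32 vs {0.17, 0.28, 0.31, 0.32} → fail.
TC (methods 1·3): 0.40 vs {0.17, 0.39, 0.31, 0.54} → fail.
TC (methods 2·3): 0.38 vs {0.28, 0.39, 0.32, 0.54} → fail.
3 of 9 fail.

3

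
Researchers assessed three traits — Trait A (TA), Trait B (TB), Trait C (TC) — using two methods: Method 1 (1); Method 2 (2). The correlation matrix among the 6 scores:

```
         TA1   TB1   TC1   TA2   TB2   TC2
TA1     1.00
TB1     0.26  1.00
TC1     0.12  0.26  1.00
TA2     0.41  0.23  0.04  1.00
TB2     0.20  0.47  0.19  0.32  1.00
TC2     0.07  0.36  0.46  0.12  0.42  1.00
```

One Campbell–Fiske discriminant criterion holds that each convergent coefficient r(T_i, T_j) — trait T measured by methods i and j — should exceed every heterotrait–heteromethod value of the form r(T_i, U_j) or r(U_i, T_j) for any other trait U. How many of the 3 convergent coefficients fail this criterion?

Checking each validity diagonal entry against its comparison values:
TA (methods 1·2): 0.41 vs {0.20, 0.23, 0.07, 0.04} → pass.
TB (methods 1·2): 0.47 vs {0.23, 0.20, 0.36, 0.19} → pass.
TC (methods 1·2): 0.46 vs {0.04, 0.07, 0.19, 0.36} → pass.
0 of 3 fail.

0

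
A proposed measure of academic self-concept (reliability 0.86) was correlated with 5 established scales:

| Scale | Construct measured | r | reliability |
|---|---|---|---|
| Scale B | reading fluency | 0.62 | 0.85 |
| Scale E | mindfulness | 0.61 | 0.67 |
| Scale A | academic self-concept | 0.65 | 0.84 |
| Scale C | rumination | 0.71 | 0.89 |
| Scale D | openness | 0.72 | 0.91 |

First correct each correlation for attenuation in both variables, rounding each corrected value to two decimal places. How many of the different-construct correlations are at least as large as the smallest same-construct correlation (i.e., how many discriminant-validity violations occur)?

Disattenuated r (r / √(r_scale · r_new)):
  Scale B (disc): 0.62 / √(0.85·0.86) = 0.73
  Scale E (disc): 0.61 / √(0.67·0.86) = 0.80
  Scale A (conv): 0.65 / √(0.84·0.86) = 0.76
  Scale C (disc): 0.71 / √(0.89·0.86) = 0.81
  Scale D (disc): 0.72 / √(0.91·0.86) = 0.81
Smallest convergent = 0.76. Discriminant values: 0.73, 0.80, 0.81, 0.81; count ≥ 0.76 → 3.

3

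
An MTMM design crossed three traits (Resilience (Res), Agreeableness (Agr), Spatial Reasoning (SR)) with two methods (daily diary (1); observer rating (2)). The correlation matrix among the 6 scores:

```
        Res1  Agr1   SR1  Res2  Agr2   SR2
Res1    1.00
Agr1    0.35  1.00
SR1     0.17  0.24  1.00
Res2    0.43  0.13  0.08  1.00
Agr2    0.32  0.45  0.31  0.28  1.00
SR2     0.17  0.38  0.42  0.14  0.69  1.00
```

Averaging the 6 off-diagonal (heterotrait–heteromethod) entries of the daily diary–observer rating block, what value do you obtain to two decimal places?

HTHM values (method 1 × method 2): 0.32, 0.17, 0.13, 0.38, 0.08, 0.31; mean = 1.39/6 = 0.23.

0.23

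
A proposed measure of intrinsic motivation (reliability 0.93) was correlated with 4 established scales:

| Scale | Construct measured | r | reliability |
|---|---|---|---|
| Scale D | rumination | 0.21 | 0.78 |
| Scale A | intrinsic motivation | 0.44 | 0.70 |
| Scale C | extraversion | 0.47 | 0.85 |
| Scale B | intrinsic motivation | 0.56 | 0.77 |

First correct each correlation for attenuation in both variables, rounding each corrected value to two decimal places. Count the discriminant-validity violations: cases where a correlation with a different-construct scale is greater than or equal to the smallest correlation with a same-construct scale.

Disattenuated r (r / √(r_scale · r_new)):
  Scale D (disc): 0.21 / √(0.78·0.93) = 0.25
  Scale A (conv): 0.44 / √(0.70·0.93) = 0.55
  Scale C (disc): 0.47 / √(0.85·0.93) = 0.53
  Scale B (conv): 0.56 / √(0.77·0.93) = 0.66
Smallest convergent = 0.55. Discriminant values: 0.25, 0.53; count ≥ 0.55 → 0.

0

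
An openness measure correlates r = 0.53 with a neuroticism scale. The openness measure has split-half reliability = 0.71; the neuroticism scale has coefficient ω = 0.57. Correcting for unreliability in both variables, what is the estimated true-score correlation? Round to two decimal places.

0.83

r_true = r_obs / √(r_xx · r_yy) = 0.53 / √(0.71 × 0.57) = 0.53 / √0.4047 = 0.53 / 0.6362 ≈ 0.83.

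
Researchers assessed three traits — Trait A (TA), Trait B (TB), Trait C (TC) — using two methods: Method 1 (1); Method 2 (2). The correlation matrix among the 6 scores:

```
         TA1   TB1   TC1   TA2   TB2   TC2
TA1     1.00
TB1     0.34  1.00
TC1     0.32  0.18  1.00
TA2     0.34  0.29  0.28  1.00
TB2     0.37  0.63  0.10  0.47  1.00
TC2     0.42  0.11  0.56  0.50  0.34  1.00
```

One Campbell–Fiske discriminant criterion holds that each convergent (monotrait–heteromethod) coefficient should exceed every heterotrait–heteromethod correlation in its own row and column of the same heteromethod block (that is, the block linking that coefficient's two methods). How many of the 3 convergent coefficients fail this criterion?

1

Each convergent coefficient versus the relevant comparison correlations:
TA (methods 1·2): 0.34 vs {0.37, 0.29, 0.42, 0.28} → fail.
TB (methods 1·2): 0.63 vs {0.29, 0.37, 0.11, 0.10} → pass.
TC (methods 1·2): 0.56 vs {0.28, 0.42, 0.10, 0.11} → pass.
1 of 3 fail.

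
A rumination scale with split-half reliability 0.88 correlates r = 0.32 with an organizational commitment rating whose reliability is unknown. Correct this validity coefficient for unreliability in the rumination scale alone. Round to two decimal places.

0.34

Single correction: r_c = r_obs / √r_xx = 0.32 / √0.88 = 0.32 / 0.9381 ≈ 0.34.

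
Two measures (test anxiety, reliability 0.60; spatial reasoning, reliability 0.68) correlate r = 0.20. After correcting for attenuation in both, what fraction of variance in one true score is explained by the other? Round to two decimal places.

Disattenuated r = 0.20 / √(0.60 × 0.68) = 0.20 / 0.6387 = 0.3131.
Shared true-score variance = 0.3131² = 0.0980 ≈ 0.10.

0.10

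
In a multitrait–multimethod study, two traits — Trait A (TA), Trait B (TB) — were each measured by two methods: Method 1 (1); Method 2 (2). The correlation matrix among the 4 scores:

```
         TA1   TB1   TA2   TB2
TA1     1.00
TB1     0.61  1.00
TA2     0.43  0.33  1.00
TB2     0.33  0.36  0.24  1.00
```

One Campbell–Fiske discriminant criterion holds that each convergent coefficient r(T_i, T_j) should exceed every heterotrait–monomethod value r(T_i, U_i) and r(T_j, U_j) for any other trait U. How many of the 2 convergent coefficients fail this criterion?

2

Checking each validity diagonal entry against its comparison values:
TA (methods 1·2): 0.43 vs {0.61, 0.24} → fail.
TB (methods 1·2): 0.36 vs {0.61, 0.24} → fail.
2 of 2 fail.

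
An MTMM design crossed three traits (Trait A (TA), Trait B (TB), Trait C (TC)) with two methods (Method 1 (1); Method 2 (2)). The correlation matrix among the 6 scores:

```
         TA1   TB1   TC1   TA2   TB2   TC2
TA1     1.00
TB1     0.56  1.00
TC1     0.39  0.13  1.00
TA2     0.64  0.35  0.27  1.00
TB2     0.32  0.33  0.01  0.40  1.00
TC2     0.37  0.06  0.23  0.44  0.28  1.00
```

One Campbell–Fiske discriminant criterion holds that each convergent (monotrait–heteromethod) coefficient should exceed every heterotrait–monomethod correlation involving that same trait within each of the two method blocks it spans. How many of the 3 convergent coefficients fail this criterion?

Each convergent coefficient versus the relevant comparison correlations:
TA (methods 1·2): 0.64 vs {0.56, 0.40, 0.39, 0.44} → pass.
TB (methods 1·2): 0.33 vs {0.56, 0.40, 0.13, 0.28} → fail.
TC (methods 1·2): 0.23 vs {0.39, 0.44, 0.13, 0.28} → fail.
2 of 3 fail.

2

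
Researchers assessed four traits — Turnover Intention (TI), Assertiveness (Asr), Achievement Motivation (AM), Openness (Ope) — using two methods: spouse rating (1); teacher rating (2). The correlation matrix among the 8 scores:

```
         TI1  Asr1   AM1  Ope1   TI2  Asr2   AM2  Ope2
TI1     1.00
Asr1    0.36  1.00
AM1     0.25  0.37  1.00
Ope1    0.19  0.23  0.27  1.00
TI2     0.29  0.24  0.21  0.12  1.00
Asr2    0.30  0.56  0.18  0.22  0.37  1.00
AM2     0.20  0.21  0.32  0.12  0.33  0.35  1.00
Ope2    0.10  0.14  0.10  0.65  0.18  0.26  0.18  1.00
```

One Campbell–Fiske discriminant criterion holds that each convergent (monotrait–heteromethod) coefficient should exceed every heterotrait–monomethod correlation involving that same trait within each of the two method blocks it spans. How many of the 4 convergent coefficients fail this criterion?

2

Each convergent coefficient versus the relevant comparison correlations:
TI (methods 1·2): 0.29 vs {0.36, 0.37, 0.25, 0.33, 0.19, 0.18} → fail.
Asr (methods 1·2): 0.56 vs {0.36, 0.37, 0.37, 0.35, 0.23, 0.26} → pass.
AM (methods 1·2): 0.32 vs {0.25, 0.33, 0.37, 0.35, 0.27, 0.18} → fail.
Ope (methods 1·2): 0.65 vs {0.19, 0.18, 0.23, 0.26, 0.27, 0.18} → pass.
2 of 4 fail.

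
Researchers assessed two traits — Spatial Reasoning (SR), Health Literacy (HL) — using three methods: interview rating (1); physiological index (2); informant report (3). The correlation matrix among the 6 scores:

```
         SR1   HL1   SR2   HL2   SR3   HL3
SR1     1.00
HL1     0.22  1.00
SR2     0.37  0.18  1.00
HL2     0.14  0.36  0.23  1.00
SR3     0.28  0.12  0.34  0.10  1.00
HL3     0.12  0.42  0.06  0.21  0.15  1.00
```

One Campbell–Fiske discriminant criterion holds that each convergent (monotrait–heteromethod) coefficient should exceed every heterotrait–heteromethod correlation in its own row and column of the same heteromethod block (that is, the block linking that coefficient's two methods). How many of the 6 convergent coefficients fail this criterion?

0

Convergent coefficients and their comparison sets:
SR (methods 1·2): 0.37 vs {0.14, 0.18} → pass.
SR (methods 1·3): 0.28 vs {0.12, 0.12} → pass.
SR (methods 2·3): 0.34 vs {0.06, 0.10} → pass.
HL (methods 1·2): 0.36 vs {0.18, 0.14} → pass.
HL (methods 1·3): 0.42 vs {0.12, 0.12} → pass.
HL (methods 2·3): 0.21 vs {0.10, 0.06} → pass.
0 of 6 fail.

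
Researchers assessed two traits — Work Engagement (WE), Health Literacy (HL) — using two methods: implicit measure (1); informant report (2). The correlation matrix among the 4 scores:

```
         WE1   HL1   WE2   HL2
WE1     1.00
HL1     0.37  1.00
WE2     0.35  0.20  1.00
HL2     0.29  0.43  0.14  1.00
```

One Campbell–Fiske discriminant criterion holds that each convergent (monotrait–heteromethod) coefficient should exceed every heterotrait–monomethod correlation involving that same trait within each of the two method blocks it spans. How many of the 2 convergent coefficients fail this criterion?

1

Each convergent coefficient versus the relevant comparison correlations:
WE (methods 1·2): 0.35 vs {0.37, 0.14} → fail.
HL (methods 1·2): 0.43 vs {0.37, 0.14} → pass.
1 of 2 fail.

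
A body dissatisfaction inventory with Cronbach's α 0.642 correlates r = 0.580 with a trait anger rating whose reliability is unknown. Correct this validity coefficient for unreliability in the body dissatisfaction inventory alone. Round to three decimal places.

Single correction: r_c = r_obs / √r_xx = 0.580 / √0.642 = 0.580 / 0.8012 ≈ 0.724.

0.724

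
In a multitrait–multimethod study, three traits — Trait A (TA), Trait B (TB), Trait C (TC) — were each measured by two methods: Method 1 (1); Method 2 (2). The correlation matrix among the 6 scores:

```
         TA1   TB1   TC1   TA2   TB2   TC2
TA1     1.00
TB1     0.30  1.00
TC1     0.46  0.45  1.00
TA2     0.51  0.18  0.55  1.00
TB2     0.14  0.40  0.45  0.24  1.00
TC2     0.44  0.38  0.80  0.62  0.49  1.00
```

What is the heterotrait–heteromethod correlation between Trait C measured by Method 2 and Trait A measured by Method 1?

0.44

Different traits and methods: r(TC2, TA1) = 0.44.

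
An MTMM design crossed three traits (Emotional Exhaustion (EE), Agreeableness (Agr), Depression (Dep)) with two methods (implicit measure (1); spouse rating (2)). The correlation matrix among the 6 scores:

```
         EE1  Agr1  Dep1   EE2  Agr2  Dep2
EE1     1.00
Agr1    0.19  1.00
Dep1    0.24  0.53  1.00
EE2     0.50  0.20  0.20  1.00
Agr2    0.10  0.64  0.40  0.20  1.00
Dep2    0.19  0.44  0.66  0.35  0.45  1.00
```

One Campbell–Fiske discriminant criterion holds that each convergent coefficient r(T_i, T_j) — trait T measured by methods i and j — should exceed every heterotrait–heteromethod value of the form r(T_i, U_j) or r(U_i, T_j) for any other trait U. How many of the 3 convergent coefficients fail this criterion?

Each convergent coefficient versus the relevant comparison correlations:
EE (methods 1·2): 0.50 vs {0.10, 0.20, 0.19, 0.20} → pass.
Agr (methods 1·2): 0.64 vs {0.20, 0.10, 0.44, 0.40} → pass.
Dep (methods 1·2): 0.66 vs {0.20, 0.19, 0.40, 0.44} → pass.
0 of 3 fail.

0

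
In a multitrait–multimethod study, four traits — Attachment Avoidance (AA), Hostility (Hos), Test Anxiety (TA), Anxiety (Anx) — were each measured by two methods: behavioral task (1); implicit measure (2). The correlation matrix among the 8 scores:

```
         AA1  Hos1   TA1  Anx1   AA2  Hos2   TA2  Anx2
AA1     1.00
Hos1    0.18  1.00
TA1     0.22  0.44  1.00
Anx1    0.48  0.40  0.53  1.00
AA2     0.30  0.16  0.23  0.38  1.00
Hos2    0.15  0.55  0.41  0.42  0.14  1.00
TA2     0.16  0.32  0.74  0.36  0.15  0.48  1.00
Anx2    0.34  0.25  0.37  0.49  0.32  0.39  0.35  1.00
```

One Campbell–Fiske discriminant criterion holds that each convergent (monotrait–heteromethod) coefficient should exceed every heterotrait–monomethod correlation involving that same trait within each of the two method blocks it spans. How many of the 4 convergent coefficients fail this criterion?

2

Convergent coefficients and their comparison sets:
AA (methods 1·2): 0.30 vs {0.18, 0.14, 0.22, 0.15, 0.48, 0.32} → fail.
Hos (methods 1·2): 0.55 vs {0.18, 0.14, 0.44, 0.48, 0.40, 0.39} → pass.
TA (methods 1·2): 0.74 vs {0.22, 0.15, 0.44, 0.48, 0.53, 0.35} → pass.
Anx (methods 1·2): 0.49 vs {0.48, 0.32, 0.40, 0.39, 0.53, 0.35} → fail.
2 of 4 fail.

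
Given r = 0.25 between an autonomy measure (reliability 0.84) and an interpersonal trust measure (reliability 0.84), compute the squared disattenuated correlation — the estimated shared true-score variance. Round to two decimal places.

Disattenuated r = 0.25 / √(0.84 × 0.84) = 0.25 / 0.8400 = 0.2976.
Shared true-score variance = 0.2976² = 0.0886 ≈ 0.09.

0.09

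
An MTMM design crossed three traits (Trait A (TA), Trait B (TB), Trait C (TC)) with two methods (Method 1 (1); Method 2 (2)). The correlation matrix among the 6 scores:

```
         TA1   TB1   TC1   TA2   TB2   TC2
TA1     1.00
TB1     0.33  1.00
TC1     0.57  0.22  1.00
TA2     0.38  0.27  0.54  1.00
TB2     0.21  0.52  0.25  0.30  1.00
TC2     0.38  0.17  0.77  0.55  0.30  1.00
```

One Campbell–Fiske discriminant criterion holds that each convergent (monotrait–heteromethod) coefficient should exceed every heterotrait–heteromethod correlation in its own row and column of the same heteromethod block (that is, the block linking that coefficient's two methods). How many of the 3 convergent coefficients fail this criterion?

1

Convergent coefficients and their comparison sets:
TA (methods 1·2): 0.38 vs {0.21, 0.27, 0.38, 0.54} → fail.
TB (methods 1·2): 0.52 vs {0.27, 0.21, 0.17, 0.25} → pass.
TC (methods 1·2): 0.77 vs {0.54, 0.38, 0.25, 0.17} → pass.
1 of 3 fail.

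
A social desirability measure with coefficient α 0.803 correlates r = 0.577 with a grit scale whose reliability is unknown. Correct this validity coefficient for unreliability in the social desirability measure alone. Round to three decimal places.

0.644

Single correction: r_c = r_obs / √r_xx = 0.577 / √0.803 = 0.577 / 0.8961 ≈ 0.644.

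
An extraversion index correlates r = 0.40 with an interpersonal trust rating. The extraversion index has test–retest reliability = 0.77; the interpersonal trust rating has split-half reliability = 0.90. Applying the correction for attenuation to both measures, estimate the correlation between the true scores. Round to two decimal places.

0.48

r_true = r_obs / √(r_xx · r_yy) = 0.40 / √(0.77 × 0.90) = 0.40 / √0.6930 = 0.40 / 0.8325 ≈ 0.48.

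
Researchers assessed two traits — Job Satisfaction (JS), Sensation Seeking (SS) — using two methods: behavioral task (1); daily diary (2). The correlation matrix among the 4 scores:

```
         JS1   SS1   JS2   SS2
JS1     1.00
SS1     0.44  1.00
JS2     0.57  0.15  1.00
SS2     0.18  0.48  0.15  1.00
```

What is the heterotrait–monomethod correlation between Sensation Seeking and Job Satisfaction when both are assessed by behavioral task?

Different traits, same method: r(SS1, JS1) = 0.44.

0.44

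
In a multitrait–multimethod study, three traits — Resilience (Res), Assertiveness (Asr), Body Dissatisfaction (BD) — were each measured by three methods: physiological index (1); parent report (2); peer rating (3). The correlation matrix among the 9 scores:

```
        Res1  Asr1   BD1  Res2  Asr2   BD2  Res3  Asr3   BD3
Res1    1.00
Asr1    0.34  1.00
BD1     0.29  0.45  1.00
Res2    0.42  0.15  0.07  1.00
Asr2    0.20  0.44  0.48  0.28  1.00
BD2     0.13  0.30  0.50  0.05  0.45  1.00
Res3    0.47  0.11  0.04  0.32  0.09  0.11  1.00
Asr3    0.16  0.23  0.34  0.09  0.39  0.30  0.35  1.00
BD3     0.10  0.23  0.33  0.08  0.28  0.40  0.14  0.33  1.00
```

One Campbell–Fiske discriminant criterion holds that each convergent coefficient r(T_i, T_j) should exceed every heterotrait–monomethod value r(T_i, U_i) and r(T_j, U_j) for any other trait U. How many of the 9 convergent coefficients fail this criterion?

Each convergent coefficient versus the relevant comparison correlations:
Res (methods 1·2): 0.42 vs {0.34, 0.28, 0.29, 0.05} → pass.
Res (methods 1·3): 0.47 vs {0.34, 0.35, 0.29, 0.14} → pass.
Res (methods 2·3): 0.32 vs {0.28, 0.35, 0.05, 0.14} → fail.
Asr (methods 1·2): 0.44 vs {0.34, 0.28, 0.45, 0.45} → fail.
Asr (methods 1·3): 0.23 vs {0.34, 0.35, 0.45, 0.33} → fail.
Asr (methods 2·3): 0.39 vs {0.28, 0.35, 0.45, 0.33} → fail.
BD (methods 1·2): 0.50 vs {0.29, 0.05, 0.45, 0.45} → pass.
BD (methods 1·3): 0.33 vs {0.29, 0.14, 0.45, 0.33} → fail.
BD (methods 2·3): 0.40 vs {0.05, 0.14, 0.45, 0.33} → fail.
6 of 9 fail.

6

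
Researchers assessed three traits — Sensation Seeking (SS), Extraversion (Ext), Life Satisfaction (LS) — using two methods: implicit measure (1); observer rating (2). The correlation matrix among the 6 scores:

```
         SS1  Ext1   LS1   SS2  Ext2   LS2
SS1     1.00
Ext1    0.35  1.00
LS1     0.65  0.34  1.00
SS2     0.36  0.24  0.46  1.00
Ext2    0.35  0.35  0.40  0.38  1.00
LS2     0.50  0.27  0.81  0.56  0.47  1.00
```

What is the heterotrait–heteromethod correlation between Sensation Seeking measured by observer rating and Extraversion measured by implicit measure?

Different traits and methods: r(SS2, Ext1) = 0.24.

0.24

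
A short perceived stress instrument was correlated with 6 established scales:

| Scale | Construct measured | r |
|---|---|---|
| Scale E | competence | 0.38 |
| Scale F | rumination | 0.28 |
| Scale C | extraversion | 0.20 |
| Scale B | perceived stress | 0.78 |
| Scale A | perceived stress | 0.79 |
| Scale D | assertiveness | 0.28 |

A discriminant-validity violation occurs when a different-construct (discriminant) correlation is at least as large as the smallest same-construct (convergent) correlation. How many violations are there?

Convergent (same construct = perceived stress): Scale B, Scale A.
Smallest convergent = 0.78. Discriminant values: 0.38, 0.28, 0.20, 0.28; count ≥ 0.78 → 0.

0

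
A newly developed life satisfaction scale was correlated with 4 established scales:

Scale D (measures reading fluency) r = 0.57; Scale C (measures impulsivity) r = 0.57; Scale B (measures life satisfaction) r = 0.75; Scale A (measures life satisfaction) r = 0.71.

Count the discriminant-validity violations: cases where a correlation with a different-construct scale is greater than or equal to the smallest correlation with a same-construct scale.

0

Convergent (same construct = life satisfaction): Scale B, Scale A.
Smallest convergent = 0.71. Discriminant values: 0.57, 0.57; count ≥ 0.71 → 0.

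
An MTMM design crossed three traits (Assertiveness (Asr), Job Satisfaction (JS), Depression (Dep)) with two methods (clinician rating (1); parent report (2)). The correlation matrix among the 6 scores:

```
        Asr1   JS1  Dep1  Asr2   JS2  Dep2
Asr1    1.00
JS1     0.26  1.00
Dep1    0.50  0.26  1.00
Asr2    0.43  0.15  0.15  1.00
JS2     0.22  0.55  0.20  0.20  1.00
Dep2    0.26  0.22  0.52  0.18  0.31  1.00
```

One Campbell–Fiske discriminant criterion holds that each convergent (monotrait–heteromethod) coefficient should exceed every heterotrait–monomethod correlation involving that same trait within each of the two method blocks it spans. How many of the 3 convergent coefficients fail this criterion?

Checking each validity diagonal entry against its comparison values:
Asr (methods 1·2): 0.43 vs {0.26, 0.20, 0.50, 0.18} → fail.
JS (methods 1·2): 0.55 vs {0.26, 0.20, 0.26, 0.31} → pass.
Dep (methods 1·2): 0.52 vs {0.50, 0.18, 0.26, 0.31} → pass.
1 of 3 fail.

1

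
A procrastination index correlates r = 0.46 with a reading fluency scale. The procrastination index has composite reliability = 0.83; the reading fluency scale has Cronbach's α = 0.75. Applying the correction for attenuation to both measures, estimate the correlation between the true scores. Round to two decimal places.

0.58

r_true = r_obs / √(r_xx · r_yy) = 0.46 / √(0.83 × 0.75) = 0.46 / √0.6225 = 0.46 / 0.7890 ≈ 0.58.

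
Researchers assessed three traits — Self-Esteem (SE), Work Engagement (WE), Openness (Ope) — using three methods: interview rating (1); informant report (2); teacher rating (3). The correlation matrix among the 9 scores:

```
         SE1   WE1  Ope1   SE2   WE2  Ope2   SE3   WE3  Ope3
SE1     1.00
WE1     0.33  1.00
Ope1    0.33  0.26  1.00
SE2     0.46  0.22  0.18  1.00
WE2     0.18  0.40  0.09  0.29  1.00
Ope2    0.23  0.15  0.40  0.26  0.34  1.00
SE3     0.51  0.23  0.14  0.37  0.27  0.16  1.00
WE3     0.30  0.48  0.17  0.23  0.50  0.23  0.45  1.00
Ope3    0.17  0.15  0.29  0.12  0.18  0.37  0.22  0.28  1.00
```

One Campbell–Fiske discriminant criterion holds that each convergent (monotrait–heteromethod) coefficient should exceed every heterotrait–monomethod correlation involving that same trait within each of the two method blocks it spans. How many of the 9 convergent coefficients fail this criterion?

Convergent coefficients and their comparison sets:
SE (methods 1·2): 0.46 vs {0.33, 0.29, 0.33, 0.26} → pass.
SE (methods 1·3): 0.51 vs {0.33, 0.45, 0.33, 0.22} → pass.
SE (methods 2·3): 0.37 vs {0.29, 0.45, 0.26, 0.22} → fail.
WE (methods 1·2): 0.40 vs {0.33, 0.29, 0.26, 0.34} → pass.
WE (methods 1·3): 0.48 vs {0.33, 0.45, 0.26, 0.28} → pass.
WE (methods 2·3): 0.50 vs {0.29, 0.45, 0.34, 0.28} → pass.
Ope (methods 1·2): 0.40 vs {0.33, 0.26, 0.26, 0.34} → pass.
Ope (methods 1·3): 0.29 vs {0.33, 0.22, 0.26, 0.28} → fail.
Ope (methods 2·3): 0.37 vs {0.26, 0.22, 0.34, 0.28} → pass.
2 of 9 fail.

2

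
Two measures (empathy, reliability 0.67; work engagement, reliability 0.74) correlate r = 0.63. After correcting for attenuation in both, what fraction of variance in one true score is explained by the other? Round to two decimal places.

Disattenuated r = 0.63 / √(0.67 × 0.74) = 0.63 / 0.7041 = 0.8948.
Shared true-score variance = 0.8948² = 0.8007 ≈ 0.80.

0.80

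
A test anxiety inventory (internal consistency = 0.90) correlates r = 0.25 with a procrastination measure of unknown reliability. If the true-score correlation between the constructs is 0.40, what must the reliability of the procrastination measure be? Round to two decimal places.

r_true = r_obs / √(r_xx · r_yy) ⇒ 0.40 = 0.25 / √(0.90 · r_yy).
√(0.90 · r_yy) = 0.25 / 0.40 = 0.6250; 0.90 · r_yy = 0.3906; r_yy = 0.3906 / 0.90 ≈ 0.43.

0.43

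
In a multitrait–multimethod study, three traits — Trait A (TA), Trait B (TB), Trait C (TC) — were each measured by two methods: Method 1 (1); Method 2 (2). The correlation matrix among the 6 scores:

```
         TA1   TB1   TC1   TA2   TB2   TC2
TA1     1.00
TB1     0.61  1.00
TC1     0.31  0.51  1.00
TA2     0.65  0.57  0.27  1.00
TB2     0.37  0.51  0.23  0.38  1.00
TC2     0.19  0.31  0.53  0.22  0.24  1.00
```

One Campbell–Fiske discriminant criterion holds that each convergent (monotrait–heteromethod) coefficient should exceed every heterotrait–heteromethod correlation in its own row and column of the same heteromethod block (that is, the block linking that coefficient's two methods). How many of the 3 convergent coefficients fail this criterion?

1

Each convergent coefficient versus the relevant comparison correlations:
TA (methods 1·2): 0.65 vs {0.37, 0.57, 0.19, 0.27} → pass.
TB (methods 1·2): 0.51 vs {0.57, 0.37, 0.31, 0.23} → fail.
TC (methods 1·2): 0.53 vs {0.27, 0.19, 0.23, 0.31} → pass.
1 of 3 fail.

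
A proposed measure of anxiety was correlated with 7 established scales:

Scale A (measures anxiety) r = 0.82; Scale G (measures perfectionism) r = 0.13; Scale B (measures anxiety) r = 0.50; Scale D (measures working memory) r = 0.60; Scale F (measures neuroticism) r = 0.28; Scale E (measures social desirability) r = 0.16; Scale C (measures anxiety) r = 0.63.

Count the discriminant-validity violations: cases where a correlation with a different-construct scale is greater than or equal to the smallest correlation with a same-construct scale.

Convergent (same construct = anxiety): Scale A, Scale B, Scale C.
Smallest convergent = 0.50. Discriminant values: 0.13, 0.60, 0.28, 0.16; count ≥ 0.50 → 1.

1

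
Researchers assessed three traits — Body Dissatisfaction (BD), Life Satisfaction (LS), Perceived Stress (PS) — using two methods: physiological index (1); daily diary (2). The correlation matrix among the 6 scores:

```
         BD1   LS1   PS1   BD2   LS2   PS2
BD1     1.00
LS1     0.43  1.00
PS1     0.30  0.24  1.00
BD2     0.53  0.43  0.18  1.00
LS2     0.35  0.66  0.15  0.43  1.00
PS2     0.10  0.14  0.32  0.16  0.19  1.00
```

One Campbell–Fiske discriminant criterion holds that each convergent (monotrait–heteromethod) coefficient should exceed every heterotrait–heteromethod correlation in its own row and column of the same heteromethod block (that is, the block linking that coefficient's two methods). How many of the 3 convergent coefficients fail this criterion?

0

Checking each validity diagonal entry against its comparison values:
BD (methods 1·2): 0.53 vs {0.35, 0.43, 0.10, 0.18} → pass.
LS (methods 1·2): 0.66 vs {0.43, 0.35, 0.14, 0.15} → pass.
PS (methods 1·2): 0.32 vs {0.18, 0.10, 0.15, 0.14} → pass.
0 of 3 fail.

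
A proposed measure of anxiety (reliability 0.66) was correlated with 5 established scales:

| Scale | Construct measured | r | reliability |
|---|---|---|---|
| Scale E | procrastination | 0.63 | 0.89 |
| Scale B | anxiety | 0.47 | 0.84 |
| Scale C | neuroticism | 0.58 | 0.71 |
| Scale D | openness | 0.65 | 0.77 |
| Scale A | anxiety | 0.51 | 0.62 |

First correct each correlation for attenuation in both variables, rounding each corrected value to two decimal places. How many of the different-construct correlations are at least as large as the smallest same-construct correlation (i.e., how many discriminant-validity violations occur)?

Disattenuated r (r / √(r_scale · r_new)):
  Scale E (disc): 0.63 / √(0.89·0.66) = 0.82
  Scale B (conv): 0.47 / √(0.84·0.66) = 0.63
  Scale C (disc): 0.58 / √(0.71·0.66) = 0.85
  Scale D (disc): 0.65 / √(0.77·0.66) = 0.91
  Scale A (conv): 0.51 / √(0.62·0.66) = 0.80
Smallest convergent = 0.63. Discriminant values: 0.82, 0.85, 0.91; count ≥ 0.63 → 3.

3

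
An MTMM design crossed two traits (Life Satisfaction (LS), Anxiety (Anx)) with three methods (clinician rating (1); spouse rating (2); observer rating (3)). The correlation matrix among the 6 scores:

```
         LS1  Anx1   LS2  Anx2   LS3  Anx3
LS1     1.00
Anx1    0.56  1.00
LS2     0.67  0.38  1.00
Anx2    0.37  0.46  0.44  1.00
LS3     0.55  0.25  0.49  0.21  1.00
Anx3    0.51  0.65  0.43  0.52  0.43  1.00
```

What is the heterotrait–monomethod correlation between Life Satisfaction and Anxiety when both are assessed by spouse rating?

0.44

Different traits, same method: r(LS2, Anx2) = 0.44.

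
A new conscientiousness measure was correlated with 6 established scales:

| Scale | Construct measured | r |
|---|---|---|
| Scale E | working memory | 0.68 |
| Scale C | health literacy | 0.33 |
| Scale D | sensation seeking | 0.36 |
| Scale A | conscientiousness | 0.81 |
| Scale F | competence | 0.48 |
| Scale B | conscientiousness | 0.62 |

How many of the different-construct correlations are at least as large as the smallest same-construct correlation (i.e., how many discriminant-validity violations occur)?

1

Convergent (same construct = conscientiousness): Scale A, Scale B.
Smallest convergent = 0.62. Discriminant values: 0.68, 0.33, 0.36, 0.48; count ≥ 0.62 → 1.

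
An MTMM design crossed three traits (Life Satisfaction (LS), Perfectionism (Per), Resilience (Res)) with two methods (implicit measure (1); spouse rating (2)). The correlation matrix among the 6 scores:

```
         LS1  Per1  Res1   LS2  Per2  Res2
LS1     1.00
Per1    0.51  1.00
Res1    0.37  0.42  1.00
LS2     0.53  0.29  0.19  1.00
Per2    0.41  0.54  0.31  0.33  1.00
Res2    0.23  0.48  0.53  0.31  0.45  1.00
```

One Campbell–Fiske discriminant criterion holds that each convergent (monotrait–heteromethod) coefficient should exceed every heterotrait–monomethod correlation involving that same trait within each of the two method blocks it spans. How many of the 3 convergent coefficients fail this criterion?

Checking each validity diagonal entry against its comparison values:
LS (methods 1·2): 0.53 vs {0.51, 0.33, 0.37, 0.31} → pass.
Per (methods 1·2): 0.54 vs {0.51, 0.33, 0.42, 0.45} → pass.
Res (methods 1·2): 0.53 vs {0.37, 0.31, 0.42, 0.45} → pass.
0 of 3 fail.

0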